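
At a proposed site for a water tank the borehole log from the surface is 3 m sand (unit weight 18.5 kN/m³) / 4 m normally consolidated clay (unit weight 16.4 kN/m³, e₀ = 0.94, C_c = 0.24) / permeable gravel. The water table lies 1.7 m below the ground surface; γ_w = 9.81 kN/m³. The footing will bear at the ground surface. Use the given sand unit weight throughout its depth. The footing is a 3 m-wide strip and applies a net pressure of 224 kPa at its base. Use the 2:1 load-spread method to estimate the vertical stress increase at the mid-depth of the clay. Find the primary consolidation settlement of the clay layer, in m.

Mid-depth of clay below the ground surface: z = 3 + 4/2 = 5 m.
Total vertical stress at mid-clay: σ_v = 18.5×3 + 16.4×2 = 88.3 kPa.
Pore pressure: u = 9.81×(5 − 1.7) = 32.373 kPa.
Initial effective stress: σ'_0 = σ_v − u = 88.3 − 32.373 = 55.927 kPa.
Stress increase at mid-clay by the 2:1 spreading method:
Δσ = qB/(B+z) = 224×3/(3+5) = 84 kPa
Final effective stress: σ'_f = σ'_0 + Δσ = 55.927 + 84 = 139.93 kPa.
Normally consolidated clay, so the full stress increment lies on the virgin compression line:
S_c = C_c·H/(1+e₀)·log₁₀(σ'_f/σ'_0) = 0.24×4/(1+0.94)×log₁₀(139.93/55.927)
    = 0.49485 × 0.39829 = 0.1971 m

S_c ≈ 0.197 m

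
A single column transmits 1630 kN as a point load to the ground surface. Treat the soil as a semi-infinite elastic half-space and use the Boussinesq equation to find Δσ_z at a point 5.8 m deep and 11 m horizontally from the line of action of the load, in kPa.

Boussinesq vertical stress below a point load on an elastic half-space:
Δσ_z = 3P/(2πz²) · [1 + (r/z)²]^(−5/2)
r/z = 11/5.8 = 1.8966; [1+(r/z)²]^(−5/2) = 0.022072.
Δσ_z = 3×1630/(2π×5.8²) × 0.022072 = 23.135 × 0.022072 = 0.5106 kPa

Δσ_z ≈ 0.511 kPa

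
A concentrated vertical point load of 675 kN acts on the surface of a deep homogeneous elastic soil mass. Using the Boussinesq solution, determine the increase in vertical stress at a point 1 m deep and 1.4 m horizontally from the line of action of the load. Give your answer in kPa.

Boussinesq vertical stress below a point load on an elastic half-space:
Δσ_z = 3P/(2πz²) · [1 + (r/z)²]^(−5/2)
r/z = 1.4/1 = 1.4; [1+(r/z)²]^(−5/2) = 0.066339.
Δσ_z = 3×675/(2π×1²) × 0.066339 = 322.29 × 0.066339 = 21.38 kPa

Δσ_z ≈ 21.4 kPa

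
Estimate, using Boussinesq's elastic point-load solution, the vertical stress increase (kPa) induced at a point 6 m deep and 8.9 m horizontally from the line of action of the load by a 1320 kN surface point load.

Boussinesq vertical stress below a point load on an elastic half-space:
Δσ_z = 3P/(2πz²) · [1 + (r/z)²]^(−5/2)
r/z = 8.9/6 = 1.4833; [1+(r/z)²]^(−5/2) = 0.05458.
Δσ_z = 3×1320/(2π×6²) × 0.05458 = 17.507 × 0.05458 = 0.9555 kPa

Δσ_z ≈ 0.956 kPa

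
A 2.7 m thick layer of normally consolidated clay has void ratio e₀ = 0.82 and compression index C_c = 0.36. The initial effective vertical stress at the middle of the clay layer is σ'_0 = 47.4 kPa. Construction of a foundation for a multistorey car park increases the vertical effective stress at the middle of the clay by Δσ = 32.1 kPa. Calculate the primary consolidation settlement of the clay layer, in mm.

Final effective stress: σ'_f = σ'_0 + Δσ = 47.4 + 32.1 = 79.5 kPa.
Normally consolidated clay, so the full stress increment lies on the virgin compression line:
S_c = C_c·H/(1+e₀)·log₁₀(σ'_f/σ'_0) = 0.36×2.7/(1+0.82)×log₁₀(79.5/47.4)
    = 0.53407 × 0.22459 = 0.1199 m

S_c ≈ 120 mm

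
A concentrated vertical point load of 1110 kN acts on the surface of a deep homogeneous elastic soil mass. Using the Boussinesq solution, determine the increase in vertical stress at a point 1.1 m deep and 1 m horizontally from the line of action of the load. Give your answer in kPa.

Δσ_z ≈ 97.2 kPa

Boussinesq vertical stress below a point load on an elastic half-space:
Δσ_z = 3P/(2πz²) · [1 + (r/z)²]^(−5/2)
r/z = 1/1.1 = 0.90909; [1+(r/z)²]^(−5/2) = 0.22181.
Δσ_z = 3×1110/(2π×1.1²) × 0.22181 = 438 × 0.22181 = 97.15 kPa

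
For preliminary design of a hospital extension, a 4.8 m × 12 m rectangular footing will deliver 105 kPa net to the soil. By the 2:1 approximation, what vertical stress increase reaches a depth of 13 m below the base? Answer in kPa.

Δσ_z ≈ 13.6 kPa

By the 2:1 method the load spreads at 1 horizontal : 2 vertical, so at depth z the loaded area has grown by z in each plan dimension:
Δσ = qBL/((B+z)(L+z)) = 105×4.8×12/((4.8+13)(12+13)) = 13.591 kPa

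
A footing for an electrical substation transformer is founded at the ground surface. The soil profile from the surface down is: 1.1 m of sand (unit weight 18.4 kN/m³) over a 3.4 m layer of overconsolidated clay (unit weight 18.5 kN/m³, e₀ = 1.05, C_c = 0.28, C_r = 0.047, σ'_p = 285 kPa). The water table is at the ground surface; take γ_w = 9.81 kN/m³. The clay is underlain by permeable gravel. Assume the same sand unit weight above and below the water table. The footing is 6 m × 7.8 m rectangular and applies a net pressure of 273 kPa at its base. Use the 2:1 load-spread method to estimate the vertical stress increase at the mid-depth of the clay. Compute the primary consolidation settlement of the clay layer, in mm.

Mid-depth of clay below the ground surface: z = 1.1 + 3.4/2 = 2.8 m.
Total vertical stress at mid-clay: σ_v = 18.4×1.1 + 18.5×1.7 = 51.69 kPa.
Pore pressure: u = 9.81×(2.8 − 0) = 27.468 kPa.
Initial effective stress: σ'_0 = σ_v − u = 51.69 − 27.468 = 24.222 kPa.
Stress increase at mid-clay by the 2:1 spreading method:
Δσ = qBL/((B+z)(L+z)) = 273×6×7.8/((6+2.8)(7.8+2.8)) = 136.97 kPa
Final effective stress: σ'_f = 24.222 + 136.97 = 161.19 kPa.
σ'_f = 161.19 ≤ σ'_p = 285 kPa, so the clay remains overconsolidated and only the recompression index applies:
S_c = C_r·H/(1+e₀)·log₁₀(σ'_f/σ'_0) = 0.047×3.4/2.05×log₁₀(161.19/24.222)
    = 0.07795 × 0.82313 = 0.06416 m

S_c ≈ 64.2 mm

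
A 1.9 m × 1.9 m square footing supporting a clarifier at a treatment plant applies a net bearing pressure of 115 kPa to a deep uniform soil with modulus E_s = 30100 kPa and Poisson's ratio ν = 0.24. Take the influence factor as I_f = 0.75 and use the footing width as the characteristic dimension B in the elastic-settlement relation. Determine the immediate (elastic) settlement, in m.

S_e ≈ 0.00513 m

Immediate (elastic) settlement: S_e = q·B·(1−ν²)/E_s · I_f.
S_e = 115 × 1.9 × (1 − 0.24²) / 30100 × 0.75
    = 115 × 1.9 × 0.9424 / 30100 × 0.75
    = 0.005131 m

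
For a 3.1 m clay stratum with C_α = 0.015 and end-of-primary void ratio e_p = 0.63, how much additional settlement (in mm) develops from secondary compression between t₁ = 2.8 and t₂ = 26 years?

Secondary compression: S_s = C_α·H/(1+e_p)·log₁₀(t₂/t₁)
S_s = 0.015×3.1/(1+0.63)×log₁₀(26/2.8)
    = 0.02853 × 0.9678 = 0.02761 m

S_s ≈ 27.6 mm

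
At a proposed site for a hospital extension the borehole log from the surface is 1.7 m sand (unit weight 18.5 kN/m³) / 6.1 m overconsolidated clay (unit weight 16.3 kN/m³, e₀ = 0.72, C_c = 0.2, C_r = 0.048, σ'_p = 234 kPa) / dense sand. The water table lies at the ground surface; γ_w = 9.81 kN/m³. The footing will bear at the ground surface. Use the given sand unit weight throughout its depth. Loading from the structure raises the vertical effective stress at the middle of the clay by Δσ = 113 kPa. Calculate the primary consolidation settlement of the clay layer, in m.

Mid-depth of clay below the ground surface: z = 1.7 + 6.1/2 = 4.75 m.
Total vertical stress at mid-clay: σ_v = 18.5×1.7 + 16.3×3.05 = 81.165 kPa.
Pore pressure: u = 9.81×(4.75 − 0) = 46.598 kPa.
Initial effective stress: σ'_0 = σ_v − u = 81.165 − 46.598 = 34.567 kPa.
Final effective stress: σ'_f = 34.567 + 113 = 147.57 kPa.
σ'_f = 147.57 ≤ σ'_p = 234 kPa, so the clay remains overconsolidated and only the recompression index applies:
S_c = C_r·H/(1+e₀)·log₁₀(σ'_f/σ'_0) = 0.048×6.1/1.72×log₁₀(147.57/34.567)
    = 0.17023 × 0.63034 = 0.1073 m

S_c ≈ 0.107 m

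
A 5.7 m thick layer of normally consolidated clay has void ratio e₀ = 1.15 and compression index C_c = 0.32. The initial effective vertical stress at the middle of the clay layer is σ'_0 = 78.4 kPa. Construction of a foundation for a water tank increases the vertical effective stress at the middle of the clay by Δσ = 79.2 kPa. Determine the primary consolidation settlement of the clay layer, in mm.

S_c ≈ 257 mm

Final effective stress: σ'_f = σ'_0 + Δσ = 78.4 + 79.2 = 157.6 kPa.
Normally consolidated clay, so the full stress increment lies on the virgin compression line:
S_c = C_c·H/(1+e₀)·log₁₀(σ'_f/σ'_0) = 0.32×5.7/(1+1.15)×log₁₀(157.6/78.4)
    = 0.84837 × 0.30324 = 0.2573 m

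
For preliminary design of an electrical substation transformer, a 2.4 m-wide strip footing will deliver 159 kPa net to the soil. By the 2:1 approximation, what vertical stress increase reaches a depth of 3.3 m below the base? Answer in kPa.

By the 2:1 method the load spreads at 1 horizontal : 2 vertical, so at depth z the loaded area has grown by z in each plan dimension:
Δσ = qB/(B+z) = 159×2.4/(2.4+3.3) = 66.947 kPa

Δσ_z ≈ 66.9 kPa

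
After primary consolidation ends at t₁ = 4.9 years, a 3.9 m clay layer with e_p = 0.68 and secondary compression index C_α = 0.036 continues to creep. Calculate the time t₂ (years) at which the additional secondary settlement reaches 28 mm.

S_s = C_α·H/(1+e_p)·log₁₀(t₂/t₁) ⇒ log₁₀(t₂/t₁) = S_s·(1+e_p)/(C_α·H).
log₁₀(t₂/t₁) = 0.028 × (1+0.68) / (0.036×3.9) = 0.335
t₂ = t₁ × 10^0.335 = 4.9 × 2.163 = 10.6 years

t₂ ≈ 10.6 years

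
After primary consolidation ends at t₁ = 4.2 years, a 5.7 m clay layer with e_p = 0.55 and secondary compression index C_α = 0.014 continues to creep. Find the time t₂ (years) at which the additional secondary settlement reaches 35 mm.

t₂ ≈ 20.1 years

S_s = C_α·H/(1+e_p)·log₁₀(t₂/t₁) ⇒ log₁₀(t₂/t₁) = S_s·(1+e_p)/(C_α·H).
log₁₀(t₂/t₁) = 0.035 × (1+0.55) / (0.014×5.7) = 0.6798
t₂ = t₁ × 10^0.6798 = 4.2 × 4.784 = 20.09 years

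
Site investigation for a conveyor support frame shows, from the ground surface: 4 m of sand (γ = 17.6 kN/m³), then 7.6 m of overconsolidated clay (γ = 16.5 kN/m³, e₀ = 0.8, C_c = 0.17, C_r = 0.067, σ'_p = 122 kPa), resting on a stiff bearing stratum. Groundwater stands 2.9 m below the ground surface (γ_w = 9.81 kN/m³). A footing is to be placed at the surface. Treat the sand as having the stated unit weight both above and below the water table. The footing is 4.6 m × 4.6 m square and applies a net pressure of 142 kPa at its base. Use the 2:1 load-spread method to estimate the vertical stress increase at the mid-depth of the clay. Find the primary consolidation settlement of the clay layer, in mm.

Mid-depth of clay below the ground surface: z = 4 + 7.6/2 = 7.8 m.
Total vertical stress at mid-clay: σ_v = 17.6×4 + 16.5×3.8 = 133.1 kPa.
Pore pressure: u = 9.81×(7.8 − 2.9) = 48.069 kPa.
Initial effective stress: σ'_0 = σ_v − u = 133.1 − 48.069 = 85.031 kPa.
Stress increase at mid-clay by the 2:1 spreading method:
Δσ = qBL/((B+z)(L+z)) = 142×4.6×4.6/((4.6+7.8)(4.6+7.8)) = 19.542 kPa
Final effective stress: σ'_f = 85.031 + 19.542 = 104.57 kPa.
σ'_f = 104.57 ≤ σ'_p = 122 kPa, so the clay remains overconsolidated and only the recompression index applies:
S_c = C_r·H/(1+e₀)·log₁₀(σ'_f/σ'_0) = 0.067×7.6/1.8×log₁₀(104.57/85.031)
    = 0.28289 × 0.08983 = 0.02541 m

S_c ≈ 25.4 mm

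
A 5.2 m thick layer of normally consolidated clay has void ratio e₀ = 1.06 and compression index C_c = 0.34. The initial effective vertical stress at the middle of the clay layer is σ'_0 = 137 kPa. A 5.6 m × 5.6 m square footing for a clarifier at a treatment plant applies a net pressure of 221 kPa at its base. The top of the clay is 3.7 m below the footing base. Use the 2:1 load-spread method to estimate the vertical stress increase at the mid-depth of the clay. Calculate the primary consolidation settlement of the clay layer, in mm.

S_c ≈ 114 mm

Mid-depth of clay below the footing base: z = 3.7 + 5.2/2 = 6.3 m.
Stress increase at mid-clay by the 2:1 spreading method:
Δσ = qBL/((B+z)(L+z)) = 221×5.6×5.6/((5.6+6.3)(5.6+6.3)) = 48.941 kPa
Final effective stress: σ'_f = σ'_0 + Δσ = 137 + 48.941 = 185.94 kPa.
Normally consolidated clay, so the full stress increment lies on the virgin compression line:
S_c = C_c·H/(1+e₀)·log₁₀(σ'_f/σ'_0) = 0.34×5.2/(1+1.06)×log₁₀(185.94/137)
    = 0.85825 × 0.13265 = 0.1138 m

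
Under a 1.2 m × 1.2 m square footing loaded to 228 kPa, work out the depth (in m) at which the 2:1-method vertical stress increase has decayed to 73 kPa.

z ≈ 0.921 m

2:1 spreading — at depth z the loaded area has grown by z in each plan dimension:
qB²/(B+z)² = Δσ_z ⇒ z = B(√(q/Δσ_z) − 1) = 1.2×(√(228/73) − 1) = 0.9207 m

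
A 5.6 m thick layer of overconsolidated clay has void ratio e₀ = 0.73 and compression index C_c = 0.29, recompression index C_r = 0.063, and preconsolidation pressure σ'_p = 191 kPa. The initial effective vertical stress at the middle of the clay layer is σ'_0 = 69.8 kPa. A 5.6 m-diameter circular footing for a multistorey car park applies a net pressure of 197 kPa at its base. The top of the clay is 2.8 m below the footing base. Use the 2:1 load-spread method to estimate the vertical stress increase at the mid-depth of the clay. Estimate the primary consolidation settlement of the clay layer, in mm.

S_c ≈ 47.3 mm

Mid-depth of clay below the footing base: z = 2.8 + 5.6/2 = 5.6 m.
Stress increase at mid-clay by the 2:1 spreading method:
Δσ ≈ qD²/(D+z)² = 197×5.6²/(5.6+5.6)² = 49.25 kPa
Final effective stress: σ'_f = 69.8 + 49.25 = 119.05 kPa.
σ'_f = 119.05 ≤ σ'_p = 191 kPa, so the clay remains overconsolidated and only the recompression index applies:
S_c = C_r·H/(1+e₀)·log₁₀(σ'_f/σ'_0) = 0.063×5.6/1.73×log₁₀(119.05/69.8)
    = 0.20393 × 0.23187 = 0.04729 m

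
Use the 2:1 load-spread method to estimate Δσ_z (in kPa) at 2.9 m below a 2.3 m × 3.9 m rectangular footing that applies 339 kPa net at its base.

Δσ_z ≈ 86 kPa

By the 2:1 method the load spreads at 1 horizontal : 2 vertical, so at depth z the loaded area has grown by z in each plan dimension:
Δσ = qBL/((B+z)(L+z)) = 339×2.3×3.9/((2.3+2.9)(3.9+2.9)) = 85.996 kPa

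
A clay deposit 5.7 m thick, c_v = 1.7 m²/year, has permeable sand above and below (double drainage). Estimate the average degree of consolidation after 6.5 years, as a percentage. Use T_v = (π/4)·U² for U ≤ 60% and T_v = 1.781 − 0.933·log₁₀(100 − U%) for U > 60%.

U ≈ 97.2 %

Drainage path length: H_d = H/2 = 2.85 m (double drainage).
T_v = c_v·t/H_d² = 1.7×6.5/2.85² = 1.3604.
T_v = 1.3604 corresponds to the U > 60% branch:
U = 1 − 10^((1.781 − T_v)/0.933)/100 = 0.9718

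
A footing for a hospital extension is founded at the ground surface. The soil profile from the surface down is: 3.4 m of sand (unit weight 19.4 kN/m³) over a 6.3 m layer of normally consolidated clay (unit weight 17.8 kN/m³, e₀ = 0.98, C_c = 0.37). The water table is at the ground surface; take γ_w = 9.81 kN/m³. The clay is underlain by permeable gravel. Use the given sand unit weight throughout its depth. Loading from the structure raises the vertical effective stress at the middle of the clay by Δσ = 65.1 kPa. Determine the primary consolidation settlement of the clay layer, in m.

S_c ≈ 0.386 m

Mid-depth of clay below the ground surface: z = 3.4 + 6.3/2 = 6.55 m.
Total vertical stress at mid-clay: σ_v = 19.4×3.4 + 17.8×3.15 = 122.03 kPa.
Pore pressure: u = 9.81×(6.55 − 0) = 64.255 kPa.
Initial effective stress: σ'_0 = σ_v − u = 122.03 − 64.255 = 57.775 kPa.
Final effective stress: σ'_f = σ'_0 + Δσ = 57.775 + 65.1 = 122.88 kPa.
Normally consolidated clay, so the full stress increment lies on the virgin compression line:
S_c = C_c·H/(1+e₀)·log₁₀(σ'_f/σ'_0) = 0.37×6.3/(1+0.98)×log₁₀(122.88/57.775)
    = 1.1773 × 0.32774 = 0.3858 m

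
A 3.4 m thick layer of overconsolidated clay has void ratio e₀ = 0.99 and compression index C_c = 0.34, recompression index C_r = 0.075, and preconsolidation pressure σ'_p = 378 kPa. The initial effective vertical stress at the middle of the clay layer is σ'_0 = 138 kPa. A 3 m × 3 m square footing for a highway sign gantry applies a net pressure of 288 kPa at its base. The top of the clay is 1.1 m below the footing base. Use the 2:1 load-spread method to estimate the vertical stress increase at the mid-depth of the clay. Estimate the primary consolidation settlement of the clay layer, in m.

S_c ≈ 0.0247 m

Mid-depth of clay below the footing base: z = 1.1 + 3.4/2 = 2.8 m.
Stress increase at mid-clay by the 2:1 spreading method:
Δσ = qBL/((B+z)(L+z)) = 288×3×3/((3+2.8)(3+2.8)) = 77.051 kPa
Final effective stress: σ'_f = 138 + 77.051 = 215.05 kPa.
σ'_f = 215.05 ≤ σ'_p = 378 kPa, so the clay remains overconsolidated and only the recompression index applies:
S_c = C_r·H/(1+e₀)·log₁₀(σ'_f/σ'_0) = 0.075×3.4/1.99×log₁₀(215.05/138)
    = 0.12814 × 0.19266 = 0.02469 m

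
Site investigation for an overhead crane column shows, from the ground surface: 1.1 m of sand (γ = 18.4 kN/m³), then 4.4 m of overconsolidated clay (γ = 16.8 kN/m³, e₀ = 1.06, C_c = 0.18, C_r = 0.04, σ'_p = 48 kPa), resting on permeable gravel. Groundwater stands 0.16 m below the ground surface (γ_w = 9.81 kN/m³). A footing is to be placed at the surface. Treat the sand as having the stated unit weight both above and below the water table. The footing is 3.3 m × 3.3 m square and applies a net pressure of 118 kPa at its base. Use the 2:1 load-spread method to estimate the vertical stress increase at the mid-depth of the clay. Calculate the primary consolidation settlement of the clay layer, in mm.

Mid-depth of clay below the ground surface: z = 1.1 + 4.4/2 = 3.3 m.
Total vertical stress at mid-clay: σ_v = 18.4×1.1 + 16.8×2.2 = 57.2 kPa.
Pore pressure: u = 9.81×(3.3 − 0.16) = 30.803 kPa.
Initial effective stress: σ'_0 = σ_v − u = 57.2 − 30.803 = 26.397 kPa.
Stress increase at mid-clay by the 2:1 spreading method:
Δσ = qBL/((B+z)(L+z)) = 118×3.3×3.3/((3.3+3.3)(3.3+3.3)) = 29.5 kPa
Final effective stress: σ'_f = 26.397 + 29.5 = 55.897 kPa.
σ'_f = 55.897 > σ'_p = 48 kPa, so the stress path crosses the preconsolidation pressure — recompression up to σ'_p, then virgin compression beyond:
S_c = H/(1+e₀)·[C_r·log₁₀(σ'_p/σ'_0) + C_c·log₁₀(σ'_f/σ'_p)]
    = 4.4/2.06 × [0.04×log₁₀(48/26.397) + 0.18×log₁₀(55.897/48)]
    = 2.1359 × [0.010387 + 0.011907] = 0.04762 m

S_c ≈ 47.6 mm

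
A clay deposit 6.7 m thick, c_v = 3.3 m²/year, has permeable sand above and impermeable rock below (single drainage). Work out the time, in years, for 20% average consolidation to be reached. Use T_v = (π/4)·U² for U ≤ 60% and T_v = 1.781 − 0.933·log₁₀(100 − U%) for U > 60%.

Drainage path length: H_d = H = 6.7 m (single drainage).
U ≤ 60%: T_v = (π/4)·U² = (π/4)×0.2² = 0.031416.
t = T_v·H_d²/c_v = 0.031416×6.7²/3.3 = 0.4274 years.

t ≈ 0.427 years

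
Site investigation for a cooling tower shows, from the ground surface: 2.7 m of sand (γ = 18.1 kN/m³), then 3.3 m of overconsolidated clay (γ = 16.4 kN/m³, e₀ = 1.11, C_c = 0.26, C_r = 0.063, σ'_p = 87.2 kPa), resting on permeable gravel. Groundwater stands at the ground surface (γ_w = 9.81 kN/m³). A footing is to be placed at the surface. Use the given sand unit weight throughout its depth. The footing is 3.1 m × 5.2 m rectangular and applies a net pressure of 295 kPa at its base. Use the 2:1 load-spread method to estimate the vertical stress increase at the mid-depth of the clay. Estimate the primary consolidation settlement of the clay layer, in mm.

S_c ≈ 65.6 mm

Mid-depth of clay below the ground surface: z = 2.7 + 3.3/2 = 4.35 m.
Total vertical stress at mid-clay: σ_v = 18.1×2.7 + 16.4×1.65 = 75.93 kPa.
Pore pressure: u = 9.81×(4.35 − 0) = 42.673 kPa.
Initial effective stress: σ'_0 = σ_v − u = 75.93 − 42.673 = 33.257 kPa.
Stress increase at mid-clay by the 2:1 spreading method:
Δσ = qBL/((B+z)(L+z)) = 295×3.1×5.2/((3.1+4.35)(5.2+4.35)) = 66.839 kPa
Final effective stress: σ'_f = 33.257 + 66.839 = 100.1 kPa.
σ'_f = 100.1 > σ'_p = 87.2 kPa, so the stress path crosses the preconsolidation pressure — recompression up to σ'_p, then virgin compression beyond:
S_c = H/(1+e₀)·[C_r·log₁₀(σ'_p/σ'_0) + C_c·log₁₀(σ'_f/σ'_p)]
    = 3.3/2.11 × [0.063×log₁₀(87.2/33.257) + 0.26×log₁₀(100.1/87.2)]
    = 1.564 × [0.026374 + 0.015579] = 0.06561 m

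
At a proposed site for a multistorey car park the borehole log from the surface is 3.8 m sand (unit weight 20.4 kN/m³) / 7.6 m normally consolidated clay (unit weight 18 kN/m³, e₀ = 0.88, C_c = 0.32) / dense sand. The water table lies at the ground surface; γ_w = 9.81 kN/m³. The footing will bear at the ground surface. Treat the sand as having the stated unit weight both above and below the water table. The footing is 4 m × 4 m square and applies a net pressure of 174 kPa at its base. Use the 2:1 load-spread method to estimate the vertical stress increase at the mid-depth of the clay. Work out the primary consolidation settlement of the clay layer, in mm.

S_c ≈ 143 mm

Mid-depth of clay below the ground surface: z = 3.8 + 7.6/2 = 7.6 m.
Total vertical stress at mid-clay: σ_v = 20.4×3.8 + 18×3.8 = 145.92 kPa.
Pore pressure: u = 9.81×(7.6 − 0) = 74.556 kPa.
Initial effective stress: σ'_0 = σ_v − u = 145.92 − 74.556 = 71.364 kPa.
Stress increase at mid-clay by the 2:1 spreading method:
Δσ = qBL/((B+z)(L+z)) = 174×4×4/((4+7.6)(4+7.6)) = 20.69 kPa
Final effective stress: σ'_f = σ'_0 + Δσ = 71.364 + 20.69 = 92.054 kPa.
Normally consolidated clay, so the full stress increment lies on the virgin compression line:
S_c = C_c·H/(1+e₀)·log₁₀(σ'_f/σ'_0) = 0.32×7.6/(1+0.88)×log₁₀(92.054/71.364)
    = 1.2936 × 0.11056 = 0.143 m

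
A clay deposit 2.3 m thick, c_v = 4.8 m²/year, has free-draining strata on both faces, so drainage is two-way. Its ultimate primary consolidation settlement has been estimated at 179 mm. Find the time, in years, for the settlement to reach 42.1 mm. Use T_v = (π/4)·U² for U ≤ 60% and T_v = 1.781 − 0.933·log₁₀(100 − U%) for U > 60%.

Drainage path length: H_d = H/2 = 1.15 m (double drainage).
U = S(t)/S_ult = 42.1/179 = 0.2352.
U ≤ 60%: T_v = (π/4)·U² = (π/4)×0.2352² = 0.043446.
t = T_v·H_d²/c_v = 0.043446×1.15²/4.8 = 0.01197 years.

t ≈ 0.012 years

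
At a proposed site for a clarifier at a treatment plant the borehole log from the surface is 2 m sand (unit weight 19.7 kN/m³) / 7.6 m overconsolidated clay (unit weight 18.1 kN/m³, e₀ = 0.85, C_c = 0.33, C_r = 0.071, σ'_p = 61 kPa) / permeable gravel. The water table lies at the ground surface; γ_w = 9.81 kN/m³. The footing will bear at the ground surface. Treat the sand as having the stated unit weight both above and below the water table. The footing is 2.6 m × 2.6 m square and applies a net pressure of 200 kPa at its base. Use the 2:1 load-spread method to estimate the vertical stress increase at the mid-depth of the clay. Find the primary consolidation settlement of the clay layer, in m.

S_c ≈ 0.107 m

Mid-depth of clay below the ground surface: z = 2 + 7.6/2 = 5.8 m.
Total vertical stress at mid-clay: σ_v = 19.7×2 + 18.1×3.8 = 108.18 kPa.
Pore pressure: u = 9.81×(5.8 − 0) = 56.898 kPa.
Initial effective stress: σ'_0 = σ_v − u = 108.18 − 56.898 = 51.282 kPa.
Stress increase at mid-clay by the 2:1 spreading method:
Δσ = qBL/((B+z)(L+z)) = 200×2.6×2.6/((2.6+5.8)(2.6+5.8)) = 19.161 kPa
Final effective stress: σ'_f = 51.282 + 19.161 = 70.443 kPa.
σ'_f = 70.443 > σ'_p = 61 kPa, so the stress path crosses the preconsolidation pressure — recompression up to σ'_p, then virgin compression beyond:
S_c = H/(1+e₀)·[C_r·log₁₀(σ'_p/σ'_0) + C_c·log₁₀(σ'_f/σ'_p)]
    = 7.6/1.85 × [0.071×log₁₀(61/51.282) + 0.33×log₁₀(70.443/61)]
    = 4.1081 × [0.0053509 + 0.020628] = 0.1067 m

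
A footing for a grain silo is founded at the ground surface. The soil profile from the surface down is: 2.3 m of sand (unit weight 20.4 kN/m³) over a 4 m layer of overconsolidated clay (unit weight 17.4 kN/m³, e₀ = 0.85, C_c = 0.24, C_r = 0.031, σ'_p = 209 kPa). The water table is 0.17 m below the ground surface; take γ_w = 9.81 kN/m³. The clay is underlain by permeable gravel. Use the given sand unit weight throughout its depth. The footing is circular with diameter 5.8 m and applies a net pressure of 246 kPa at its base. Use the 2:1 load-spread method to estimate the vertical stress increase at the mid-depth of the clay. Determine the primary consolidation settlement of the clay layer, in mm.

S_c ≈ 31.7 mm

Mid-depth of clay below the ground surface: z = 2.3 + 4/2 = 4.3 m.
Total vertical stress at mid-clay: σ_v = 20.4×2.3 + 17.4×2 = 81.72 kPa.
Pore pressure: u = 9.81×(4.3 − 0.17) = 40.515 kPa.
Initial effective stress: σ'_0 = σ_v − u = 81.72 − 40.515 = 41.205 kPa.
Stress increase at mid-clay by the 2:1 spreading method:
Δσ ≈ qD²/(D+z)² = 246×5.8²/(5.8+4.3)² = 81.124 kPa
Final effective stress: σ'_f = 41.205 + 81.124 = 122.33 kPa.
σ'_f = 122.33 ≤ σ'_p = 209 kPa, so the clay remains overconsolidated and only the recompression index applies:
S_c = C_r·H/(1+e₀)·log₁₀(σ'_f/σ'_0) = 0.031×4/1.85×log₁₀(122.33/41.205)
    = 0.067028 × 0.47258 = 0.03168 m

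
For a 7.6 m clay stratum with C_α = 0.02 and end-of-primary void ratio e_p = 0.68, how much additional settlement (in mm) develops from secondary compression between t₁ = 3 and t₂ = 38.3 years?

Secondary compression: S_s = C_α·H/(1+e_p)·log₁₀(t₂/t₁)
S_s = 0.02×7.6/(1+0.68)×log₁₀(38.3/3)
    = 0.09048 × 1.106 = 0.1001 m

S_s ≈ 100 mm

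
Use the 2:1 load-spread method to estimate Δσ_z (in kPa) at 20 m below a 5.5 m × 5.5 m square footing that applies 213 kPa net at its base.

By the 2:1 method the load spreads at 1 horizontal : 2 vertical, so at depth z the loaded area has grown by z in each plan dimension:
Δσ = qBL/((B+z)(L+z)) = 213×5.5×5.5/((5.5+20)(5.5+20)) = 9.9089 kPa

Δσ_z ≈ 9.91 kPa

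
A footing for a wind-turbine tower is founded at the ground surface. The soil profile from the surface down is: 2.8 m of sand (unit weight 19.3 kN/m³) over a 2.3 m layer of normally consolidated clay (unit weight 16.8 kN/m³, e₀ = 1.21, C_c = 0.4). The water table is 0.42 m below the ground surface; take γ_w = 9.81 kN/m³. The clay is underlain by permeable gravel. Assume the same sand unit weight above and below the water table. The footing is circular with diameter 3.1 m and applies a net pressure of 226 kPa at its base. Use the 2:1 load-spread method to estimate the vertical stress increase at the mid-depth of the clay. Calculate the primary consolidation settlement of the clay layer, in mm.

Mid-depth of clay below the ground surface: z = 2.8 + 2.3/2 = 3.95 m.
Total vertical stress at mid-clay: σ_v = 19.3×2.8 + 16.8×1.15 = 73.36 kPa.
Pore pressure: u = 9.81×(3.95 − 0.42) = 34.629 kPa.
Initial effective stress: σ'_0 = σ_v − u = 73.36 − 34.629 = 38.731 kPa.
Stress increase at mid-clay by the 2:1 spreading method:
Δσ ≈ qD²/(D+z)² = 226×3.1²/(3.1+3.95)² = 43.697 kPa
Final effective stress: σ'_f = σ'_0 + Δσ = 38.731 + 43.697 = 82.428 kPa.
Normally consolidated clay, so the full stress increment lies on the virgin compression line:
S_c = C_c·H/(1+e₀)·log₁₀(σ'_f/σ'_0) = 0.4×2.3/(1+1.21)×log₁₀(82.428/38.731)
    = 0.41629 × 0.32802 = 0.1366 m

S_c ≈ 137 mm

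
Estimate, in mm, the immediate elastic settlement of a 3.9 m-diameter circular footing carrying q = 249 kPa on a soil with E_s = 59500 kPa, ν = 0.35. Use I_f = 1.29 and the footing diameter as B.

Immediate (elastic) settlement: S_e = q·B·(1−ν²)/E_s · I_f.
S_e = 249 × 3.9 × (1 − 0.35²) / 59500 × 1.29
    = 249 × 3.9 × 0.8775 / 59500 × 1.29
    = 0.01847 m = 18.47 mm

S_e ≈ 18.5 mm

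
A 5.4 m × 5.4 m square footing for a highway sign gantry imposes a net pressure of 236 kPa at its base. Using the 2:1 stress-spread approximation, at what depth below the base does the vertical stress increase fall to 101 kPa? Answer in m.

2:1 spreading — at depth z the loaded area has grown by z in each plan dimension:
qB²/(B+z)² = Δσ_z ⇒ z = B(√(q/Δσ_z) − 1) = 5.4×(√(236/101) − 1) = 2.854 m

z ≈ 2.85 m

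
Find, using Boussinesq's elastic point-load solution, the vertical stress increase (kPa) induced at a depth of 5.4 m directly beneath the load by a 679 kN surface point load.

Δσ_z ≈ 11.1 kPa

Boussinesq vertical stress below a point load on an elastic half-space:
Δσ_z = 3P/(2πz²) · [1 + (r/z)²]^(−5/2)
r/z = 0/5.4 = 0; [1+(r/z)²]^(−5/2) = 1.
Δσ_z = 3×679/(2π×5.4²) × 1 = 11.118 × 1 = 11.12 kPa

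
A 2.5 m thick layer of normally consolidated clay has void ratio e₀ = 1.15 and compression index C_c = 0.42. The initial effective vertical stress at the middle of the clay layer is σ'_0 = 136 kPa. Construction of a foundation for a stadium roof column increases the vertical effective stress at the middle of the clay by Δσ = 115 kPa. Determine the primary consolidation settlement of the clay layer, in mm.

Final effective stress: σ'_f = σ'_0 + Δσ = 136 + 115 = 251 kPa.
Normally consolidated clay, so the full stress increment lies on the virgin compression line:
S_c = C_c·H/(1+e₀)·log₁₀(σ'_f/σ'_0) = 0.42×2.5/(1+1.15)×log₁₀(251/136)
    = 0.48837 × 0.26613 = 0.13 m

S_c ≈ 130 mm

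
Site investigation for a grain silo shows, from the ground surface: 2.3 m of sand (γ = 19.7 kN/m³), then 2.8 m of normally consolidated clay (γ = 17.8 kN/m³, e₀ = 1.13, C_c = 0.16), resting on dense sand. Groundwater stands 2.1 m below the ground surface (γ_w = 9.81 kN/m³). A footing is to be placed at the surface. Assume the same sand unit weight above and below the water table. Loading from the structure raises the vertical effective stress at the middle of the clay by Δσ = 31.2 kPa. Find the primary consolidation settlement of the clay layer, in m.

S_c ≈ 0.0413 m

Mid-depth of clay below the ground surface: z = 2.3 + 2.8/2 = 3.7 m.
Total vertical stress at mid-clay: σ_v = 19.7×2.3 + 17.8×1.4 = 70.23 kPa.
Pore pressure: u = 9.81×(3.7 − 2.1) = 15.696 kPa.
Initial effective stress: σ'_0 = σ_v − u = 70.23 − 15.696 = 54.534 kPa.
Final effective stress: σ'_f = σ'_0 + Δσ = 54.534 + 31.2 = 85.734 kPa.
Normally consolidated clay, so the full stress increment lies on the virgin compression line:
S_c = C_c·H/(1+e₀)·log₁₀(σ'_f/σ'_0) = 0.16×2.8/(1+1.13)×log₁₀(85.734/54.534)
    = 0.21033 × 0.19649 = 0.04133 m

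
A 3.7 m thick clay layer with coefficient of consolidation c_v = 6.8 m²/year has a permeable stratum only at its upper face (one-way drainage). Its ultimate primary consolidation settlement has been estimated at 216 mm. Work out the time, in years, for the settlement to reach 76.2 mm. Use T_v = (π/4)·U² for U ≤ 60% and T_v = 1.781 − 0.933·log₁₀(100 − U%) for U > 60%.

Drainage path length: H_d = H = 3.7 m (single drainage).
U = S(t)/S_ult = 76.2/216 = 0.3528.
U ≤ 60%: T_v = (π/4)·U² = (π/4)×0.35278² = 0.097744.
t = T_v·H_d²/c_v = 0.097744×3.7²/6.8 = 0.1968 years.

t ≈ 0.197 years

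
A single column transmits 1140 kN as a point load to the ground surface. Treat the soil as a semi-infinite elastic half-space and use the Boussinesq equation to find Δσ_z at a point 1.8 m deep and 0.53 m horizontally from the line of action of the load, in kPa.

Δσ_z ≈ 136 kPa

Boussinesq vertical stress below a point load on an elastic half-space:
Δσ_z = 3P/(2πz²) · [1 + (r/z)²]^(−5/2)
r/z = 0.53/1.8 = 0.29444; [1+(r/z)²]^(−5/2) = 0.81232.
Δσ_z = 3×1140/(2π×1.8²) × 0.81232 = 168 × 0.81232 = 136.5 kPa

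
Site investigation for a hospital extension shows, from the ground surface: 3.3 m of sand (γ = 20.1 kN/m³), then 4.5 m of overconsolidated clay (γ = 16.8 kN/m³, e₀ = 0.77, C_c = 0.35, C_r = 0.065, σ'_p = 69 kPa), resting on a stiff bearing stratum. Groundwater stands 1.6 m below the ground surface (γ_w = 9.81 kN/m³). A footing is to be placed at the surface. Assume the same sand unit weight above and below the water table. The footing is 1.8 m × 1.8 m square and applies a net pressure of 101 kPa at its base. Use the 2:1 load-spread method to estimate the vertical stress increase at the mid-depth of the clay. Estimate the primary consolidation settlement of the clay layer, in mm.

Mid-depth of clay below the ground surface: z = 3.3 + 4.5/2 = 5.55 m.
Total vertical stress at mid-clay: σ_v = 20.1×3.3 + 16.8×2.25 = 104.13 kPa.
Pore pressure: u = 9.81×(5.55 − 1.6) = 38.75 kPa.
Initial effective stress: σ'_0 = σ_v − u = 104.13 − 38.75 = 65.38 kPa.
Stress increase at mid-clay by the 2:1 spreading method:
Δσ = qBL/((B+z)(L+z)) = 101×1.8×1.8/((1.8+5.55)(1.8+5.55)) = 6.0575 kPa
Final effective stress: σ'_f = 65.38 + 6.0575 = 71.438 kPa.
σ'_f = 71.438 > σ'_p = 69 kPa, so the stress path crosses the preconsolidation pressure — recompression up to σ'_p, then virgin compression beyond:
S_c = H/(1+e₀)·[C_r·log₁₀(σ'_p/σ'_0) + C_c·log₁₀(σ'_f/σ'_p)]
    = 4.5/1.77 × [0.065×log₁₀(69/65.38) + 0.35×log₁₀(71.438/69)]
    = 2.5424 × [0.0015213 + 0.0052781] = 0.01729 m

S_c ≈ 17.3 mm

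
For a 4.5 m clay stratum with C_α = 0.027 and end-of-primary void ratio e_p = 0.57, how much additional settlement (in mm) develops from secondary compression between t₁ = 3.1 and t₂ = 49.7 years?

S_s ≈ 93.3 mm

Secondary compression: S_s = C_α·H/(1+e_p)·log₁₀(t₂/t₁)
S_s = 0.027×4.5/(1+0.57)×log₁₀(49.7/3.1)
    = 0.07739 × 1.205 = 0.09325 m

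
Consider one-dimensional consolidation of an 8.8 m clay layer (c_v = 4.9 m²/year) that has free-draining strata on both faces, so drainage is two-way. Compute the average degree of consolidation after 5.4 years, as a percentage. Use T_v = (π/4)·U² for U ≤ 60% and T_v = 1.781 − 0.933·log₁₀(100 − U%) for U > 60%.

U ≈ 97.2 %

Drainage path length: H_d = H/2 = 4.4 m (double drainage).
T_v = c_v·t/H_d² = 4.9×5.4/4.4² = 1.3667.
T_v = 1.3667 corresponds to the U > 60% branch:
U = 1 − 10^((1.781 − T_v)/0.933)/100 = 0.9722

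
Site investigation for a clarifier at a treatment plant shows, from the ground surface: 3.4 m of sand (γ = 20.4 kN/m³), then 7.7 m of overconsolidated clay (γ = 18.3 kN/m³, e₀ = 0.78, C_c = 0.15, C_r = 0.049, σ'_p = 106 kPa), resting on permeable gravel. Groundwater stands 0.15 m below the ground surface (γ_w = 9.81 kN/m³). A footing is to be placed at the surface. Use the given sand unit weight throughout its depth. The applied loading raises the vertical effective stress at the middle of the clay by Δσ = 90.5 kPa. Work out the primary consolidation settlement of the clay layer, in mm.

Mid-depth of clay below the ground surface: z = 3.4 + 7.7/2 = 7.25 m.
Total vertical stress at mid-clay: σ_v = 20.4×3.4 + 18.3×3.85 = 139.81 kPa.
Pore pressure: u = 9.81×(7.25 − 0.15) = 69.651 kPa.
Initial effective stress: σ'_0 = σ_v − u = 139.81 − 69.651 = 70.159 kPa.
Final effective stress: σ'_f = 70.159 + 90.5 = 160.66 kPa.
σ'_f = 160.66 > σ'_p = 106 kPa, so the stress path crosses the preconsolidation pressure — recompression up to σ'_p, then virgin compression beyond:
S_c = H/(1+e₀)·[C_r·log₁₀(σ'_p/σ'_0) + C_c·log₁₀(σ'_f/σ'_p)]
    = 7.7/1.78 × [0.049×log₁₀(106/70.159) + 0.15×log₁₀(160.66/106)]
    = 4.3258 × [0.0087819 + 0.02709] = 0.1552 m

S_c ≈ 155 mm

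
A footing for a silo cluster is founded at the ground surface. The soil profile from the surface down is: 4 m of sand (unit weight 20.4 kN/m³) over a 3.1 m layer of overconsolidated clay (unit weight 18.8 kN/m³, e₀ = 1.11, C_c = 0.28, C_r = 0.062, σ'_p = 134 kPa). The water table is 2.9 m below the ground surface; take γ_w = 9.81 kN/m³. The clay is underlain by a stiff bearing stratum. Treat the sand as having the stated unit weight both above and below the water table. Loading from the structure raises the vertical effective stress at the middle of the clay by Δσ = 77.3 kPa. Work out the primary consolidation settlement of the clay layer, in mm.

Mid-depth of clay below the ground surface: z = 4 + 3.1/2 = 5.55 m.
Total vertical stress at mid-clay: σ_v = 20.4×4 + 18.8×1.55 = 110.74 kPa.
Pore pressure: u = 9.81×(5.55 − 2.9) = 25.997 kPa.
Initial effective stress: σ'_0 = σ_v − u = 110.74 − 25.997 = 84.743 kPa.
Final effective stress: σ'_f = 84.743 + 77.3 = 162.04 kPa.
σ'_f = 162.04 > σ'_p = 134 kPa, so the stress path crosses the preconsolidation pressure — recompression up to σ'_p, then virgin compression beyond:
S_c = H/(1+e₀)·[C_r·log₁₀(σ'_p/σ'_0) + C_c·log₁₀(σ'_f/σ'_p)]
    = 3.1/2.11 × [0.062×log₁₀(134/84.743) + 0.28×log₁₀(162.04/134)]
    = 1.4692 × [0.012338 + 0.023105] = 0.05207 m

S_c ≈ 52.1 mm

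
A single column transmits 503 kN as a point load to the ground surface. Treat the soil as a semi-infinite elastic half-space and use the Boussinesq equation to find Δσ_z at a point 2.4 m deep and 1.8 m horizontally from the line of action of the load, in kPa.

Boussinesq vertical stress below a point load on an elastic half-space:
Δσ_z = 3P/(2πz²) · [1 + (r/z)²]^(−5/2)
r/z = 1.8/2.4 = 0.75; [1+(r/z)²]^(−5/2) = 0.32768.
Δσ_z = 3×503/(2π×2.4²) × 0.32768 = 41.695 × 0.32768 = 13.66 kPa

Δσ_z ≈ 13.7 kPa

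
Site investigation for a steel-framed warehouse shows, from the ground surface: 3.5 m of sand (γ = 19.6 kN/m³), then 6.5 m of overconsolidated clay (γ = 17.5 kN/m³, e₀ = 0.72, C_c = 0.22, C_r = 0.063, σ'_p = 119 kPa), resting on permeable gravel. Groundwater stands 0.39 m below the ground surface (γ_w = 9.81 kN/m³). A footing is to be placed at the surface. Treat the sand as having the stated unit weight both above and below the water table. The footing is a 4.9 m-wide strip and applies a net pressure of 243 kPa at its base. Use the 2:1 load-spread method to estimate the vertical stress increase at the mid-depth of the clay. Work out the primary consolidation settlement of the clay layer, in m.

Mid-depth of clay below the ground surface: z = 3.5 + 6.5/2 = 6.75 m.
Total vertical stress at mid-clay: σ_v = 19.6×3.5 + 17.5×3.25 = 125.48 kPa.
Pore pressure: u = 9.81×(6.75 − 0.39) = 62.392 kPa.
Initial effective stress: σ'_0 = σ_v − u = 125.48 − 62.392 = 63.088 kPa.
Stress increase at mid-clay by the 2:1 spreading method:
Δσ = qB/(B+z) = 243×4.9/(4.9+6.75) = 102.21 kPa
Final effective stress: σ'_f = 63.088 + 102.21 = 165.3 kPa.
σ'_f = 165.3 > σ'_p = 119 kPa, so the stress path crosses the preconsolidation pressure — recompression up to σ'_p, then virgin compression beyond:
S_c = H/(1+e₀)·[C_r·log₁₀(σ'_p/σ'_0) + C_c·log₁₀(σ'_f/σ'_p)]
    = 6.5/1.72 × [0.063×log₁₀(119/63.088) + 0.22×log₁₀(165.3/119)]
    = 3.7791 × [0.017363 + 0.0314] = 0.1843 m

S_c ≈ 0.184 m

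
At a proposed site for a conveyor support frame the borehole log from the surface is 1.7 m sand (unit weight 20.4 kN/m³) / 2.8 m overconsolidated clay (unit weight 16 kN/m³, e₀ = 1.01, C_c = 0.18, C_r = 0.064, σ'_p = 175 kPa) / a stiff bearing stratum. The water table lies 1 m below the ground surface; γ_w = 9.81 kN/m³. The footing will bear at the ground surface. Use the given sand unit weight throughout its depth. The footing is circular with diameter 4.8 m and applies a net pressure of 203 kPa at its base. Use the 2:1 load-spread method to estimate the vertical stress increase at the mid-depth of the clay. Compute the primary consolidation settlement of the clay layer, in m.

S_c ≈ 0.0432 m

Mid-depth of clay below the ground surface: z = 1.7 + 2.8/2 = 3.1 m.
Total vertical stress at mid-clay: σ_v = 20.4×1.7 + 16×1.4 = 57.08 kPa.
Pore pressure: u = 9.81×(3.1 − 1) = 20.601 kPa.
Initial effective stress: σ'_0 = σ_v − u = 57.08 − 20.601 = 36.479 kPa.
Stress increase at mid-clay by the 2:1 spreading method:
Δσ ≈ qD²/(D+z)² = 203×4.8²/(4.8+3.1)² = 74.942 kPa
Final effective stress: σ'_f = 36.479 + 74.942 = 111.42 kPa.
σ'_f = 111.42 ≤ σ'_p = 175 kPa, so the clay remains overconsolidated and only the recompression index applies:
S_c = C_r·H/(1+e₀)·log₁₀(σ'_f/σ'_0) = 0.064×2.8/2.01×log₁₀(111.42/36.479)
    = 0.089152 × 0.48492 = 0.04323 m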